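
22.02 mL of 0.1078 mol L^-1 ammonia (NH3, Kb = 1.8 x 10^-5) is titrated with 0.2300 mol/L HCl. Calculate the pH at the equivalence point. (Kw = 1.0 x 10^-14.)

5.19

n(NH3) = 0.1078 x 0.02202 = 0.002374 mol; V(HCl) at equivalence = 0.002374/0.2300 = 0.01032 L.
At equivalence the base is fully converted to NH4+; total volume = 0.03234 L, so [NH4+] = 0.002374/0.03234 = 0.07340 M.
Ka(NH4+) = Kw/Kb = 1.0e-14 / 1.8 x 10^-5 = 5.56e-10.
[H^+] = sqrt(Ka x [NH4+]) = sqrt(5.56e-10 x 0.07340) = 6.39e-6 M.
pH = -log(6.39e-6) = 5.19.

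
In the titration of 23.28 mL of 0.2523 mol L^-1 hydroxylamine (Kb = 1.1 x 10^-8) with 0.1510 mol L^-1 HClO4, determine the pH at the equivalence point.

3.53

n(NH2OH) = 0.2523 x 0.02328 = 0.005874 mol; V(HClO4) at equivalence = 0.005874/0.1510 = 0.03890 L.
At equivalence the base is fully converted to NH3OH+; total volume = 0.06218 L, so [NH3OH+] = 0.005874/0.06218 = 0.09446 M.
Ka(NH3OH+) = Kw/Kb = 1.0e-14 / 1.1 x 10^-8 = 9.09e-7.
[H^+] = sqrt(Ka x [NH3OH+]) = sqrt(9.09e-7 x 0.09446) = 0.000293 M.
pH = -log(0.000293) = 3.53.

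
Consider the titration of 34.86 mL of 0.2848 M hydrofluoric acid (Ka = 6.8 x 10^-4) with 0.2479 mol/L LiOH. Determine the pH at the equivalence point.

n(HF) = 0.2848 x 0.03486 = 0.009928 mol; V(LiOH) at equivalence = 0.009928/0.2479 = 0.04005 L.
At equivalence all the acid is converted to F-; total volume = 0.03486 + 0.04005 = 0.07491 L, so [F-] = 0.009928/0.07491 = 0.1325 M.
Kb = Kw/Ka = 1.0e-14 / 6.8 x 10^-4 = 1.47e-11.
[OH^-] = sqrt(Kb x [F-]) = sqrt(1.47e-11 x 0.1325) = 1.40e-6 M.
pOH = 5.86, so pH = 14.00 - 5.86 = 8.14.

8.14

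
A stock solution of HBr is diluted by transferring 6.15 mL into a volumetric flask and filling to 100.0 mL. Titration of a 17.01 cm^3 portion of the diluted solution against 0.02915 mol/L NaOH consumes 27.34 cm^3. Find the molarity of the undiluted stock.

0.762 M

n(NaOH) = 0.02915 x 0.02734 = 0.0007970 mol.
n(HBr) in the aliquot = 0.0007970 mol.
[diluted HBr] = 0.0007970 / 0.01701 = 0.04685 M.
Dilution factor = 100.0/6.150 = 16.26, so [stock] = 0.04685 x 16.26 = 0.762 M.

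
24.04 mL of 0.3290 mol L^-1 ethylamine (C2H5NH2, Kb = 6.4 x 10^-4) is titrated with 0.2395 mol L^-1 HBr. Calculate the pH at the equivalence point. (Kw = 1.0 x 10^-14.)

5.83

n(C2H5NH2) = 0.3290 x 0.02404 = 0.007909 mol; V(HBr) at equivalence = 0.007909/0.2395 = 0.03302 L.
At equivalence the base is fully converted to C2H5NH3+; total volume = 0.05706 L, so [C2H5NH3+] = 0.007909/0.05706 = 0.1386 M.
Ka(C2H5NH3+) = Kw/Kb = 1.0e-14 / 6.4 x 10^-4 = 1.56e-11.
[H^+] = sqrt(Ka x [C2H5NH3+]) = sqrt(1.56e-11 x 0.1386) = 1.47e-6 M.
pH = -log(1.47e-6) = 5.83.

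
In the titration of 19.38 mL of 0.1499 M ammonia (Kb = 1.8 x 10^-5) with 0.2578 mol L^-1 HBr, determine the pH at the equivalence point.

5.14

n(NH3) = 0.1499 x 0.01938 = 0.002905 mol; V(HBr) at equivalence = 0.002905/0.2578 = 0.01127 L.
At equivalence the base is fully converted to NH4+; total volume = 0.03065 L, so [NH4+] = 0.002905/0.03065 = 0.09479 M.
Ka(NH4+) = Kw/Kb = 1.0e-14 / 1.8 x 10^-5 = 5.56e-10.
[H^+] = sqrt(Ka x [NH4+]) = sqrt(5.56e-10 x 0.09479) = 7.26e-6 M.
pH = -log(7.26e-6) = 5.14.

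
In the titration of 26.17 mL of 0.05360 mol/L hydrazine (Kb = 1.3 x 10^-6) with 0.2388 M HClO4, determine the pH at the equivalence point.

n(N2H4) = 0.05360 x 0.02617 = 0.001403 mol; V(HClO4) at equivalence = 0.001403/0.2388 = 0.005874 L.
At equivalence the base is fully converted to N2H5+; total volume = 0.03204 L, so [N2H5+] = 0.001403/0.03204 = 0.04377 M.
Ka(N2H5+) = Kw/Kb = 1.0e-14 / 1.3 x 10^-6 = 7.69e-9.
[H^+] = sqrt(Ka x [N2H5+]) = sqrt(7.69e-9 x 0.04377) = 1.84e-5 M.
pH = -log(1.84e-5) = 4.74.

4.74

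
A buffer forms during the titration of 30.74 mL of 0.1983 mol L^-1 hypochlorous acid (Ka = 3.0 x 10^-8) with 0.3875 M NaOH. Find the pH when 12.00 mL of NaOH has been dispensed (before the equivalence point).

Initial n(HClO) = 0.1983 x 0.03074 = 0.006096 mol.
n(NaOH) added = 0.3875 x 0.01200 = 0.004650 mol, converting that many moles of HClO to ClO-.
Remaining n(HClO) = 0.001446 mol; n(ClO-) = 0.004650 mol.
By Henderson-Hasselbalch, pH = pKa + log([A^-]/[HA]) = 7.52 + log(0.004650/0.001446) = 7.52 + (+0.51) = 8.03.

8.03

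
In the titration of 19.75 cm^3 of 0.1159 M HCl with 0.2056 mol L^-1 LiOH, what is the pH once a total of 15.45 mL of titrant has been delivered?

12.40

n(acid) = 0.1159 x 0.01975 = 0.002289 mol; n(LiOH) added = 0.2056 x 0.01545 = 0.003177 mol.
Base is in excess by 0.003177 - 0.002289 = 0.0008875 mol in a total volume of 0.03520 L.
[OH^-] = 0.0008875/0.03520 = 0.02521 M, so pOH = 1.60 and pH = 14.00 - 1.60 = 12.40.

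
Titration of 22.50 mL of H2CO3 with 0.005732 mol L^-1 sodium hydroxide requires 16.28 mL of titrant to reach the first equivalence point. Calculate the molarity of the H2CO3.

n(NaOH) = 0.005732 x 0.01628 = 9.332e-5 mol.
At the first equivalence point, 1 mol OH^- react per mol H2CO3, so n(H2CO3) = 9.332e-5 / 1 = 9.332e-5 mol.
[H2CO3] = 9.332e-5 / 0.02250 L = 0.00415 M.

0.00415 M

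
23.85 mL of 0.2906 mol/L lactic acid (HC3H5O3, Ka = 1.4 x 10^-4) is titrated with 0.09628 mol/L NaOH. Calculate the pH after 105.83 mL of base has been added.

12.40

n(acid) = 0.2906 x 0.02385 = 0.006931 mol; n(NaOH) added = 0.09628 x 0.1058 = 0.01019 mol.
Base is in excess by 0.01019 - 0.006931 = 0.003259 mol in a total volume of 0.1297 L.
[OH^-] = 0.003259/0.1297 = 0.02513 M, so pOH = 1.60 and pH = 14.00 - 1.60 = 12.40.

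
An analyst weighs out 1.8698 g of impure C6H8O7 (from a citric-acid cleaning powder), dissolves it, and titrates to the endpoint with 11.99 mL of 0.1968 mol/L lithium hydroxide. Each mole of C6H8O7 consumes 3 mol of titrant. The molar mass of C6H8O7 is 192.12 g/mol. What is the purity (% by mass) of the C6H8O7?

n(LiOH) = 0.1968 x 0.01199 = 0.002360 mol.
n(C6H8O7) = 0.002360 / 3 = 0.0007865 mol.
mass of C6H8O7 = 0.0007865 x 192.12 = 0.1511 g.
% purity = 0.1511 / 1.8698 x 100 = 8.08%.

8.08%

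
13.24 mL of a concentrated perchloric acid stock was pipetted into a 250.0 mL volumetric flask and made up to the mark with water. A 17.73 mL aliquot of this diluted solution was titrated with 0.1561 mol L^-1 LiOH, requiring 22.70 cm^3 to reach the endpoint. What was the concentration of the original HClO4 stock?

3.77 M

n(LiOH) = 0.1561 x 0.02270 = 0.003543 mol.
n(HClO4) in the aliquot = 0.003543 mol.
[diluted HClO4] = 0.003543 / 0.01773 = 0.1999 M.
Dilution factor = 250.0/13.24 = 18.88, so [stock] = 0.1999 x 18.88 = 3.77 M.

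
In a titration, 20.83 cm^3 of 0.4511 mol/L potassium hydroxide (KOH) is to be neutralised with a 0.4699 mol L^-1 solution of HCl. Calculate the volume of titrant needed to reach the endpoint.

n(KOH) = 0.4511 mol/L x 0.02083 L = 0.009396 mol.
At equivalence n(HCl) = n(KOH) = 0.009396 mol.
V(HCl) = 0.009396 / 0.4699 = 0.02000 L = 20.0 mL.

20.0 mL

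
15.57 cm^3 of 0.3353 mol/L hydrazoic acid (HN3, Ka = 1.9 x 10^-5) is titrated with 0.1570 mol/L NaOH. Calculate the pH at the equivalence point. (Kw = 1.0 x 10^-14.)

n(HN3) = 0.3353 x 0.01557 = 0.005221 mol; V(NaOH) at equivalence = 0.005221/0.1570 = 0.03325 L.
At equivalence all the acid is converted to N3-; total volume = 0.01557 + 0.03325 = 0.04882 L, so [N3-] = 0.005221/0.04882 = 0.1069 M.
Kb = Kw/Ka = 1.0e-14 / 1.9 x 10^-5 = 5.26e-10.
[OH^-] = sqrt(Kb x [N3-]) = sqrt(5.26e-10 x 0.1069) = 7.50e-6 M.
pOH = 5.12, so pH = 14.00 - 5.12 = 8.88.

8.88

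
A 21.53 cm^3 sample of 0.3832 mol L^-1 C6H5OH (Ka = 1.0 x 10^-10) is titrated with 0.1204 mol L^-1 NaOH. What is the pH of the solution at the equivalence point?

11.48

n(C6H5OH) = 0.3832 x 0.02153 = 0.008250 mol; V(NaOH) at equivalence = 0.008250/0.1204 = 0.06852 L.
At equivalence all the acid is converted to C6H5O-; total volume = 0.02153 + 0.06852 = 0.09005 L, so [C6H5O-] = 0.008250/0.09005 = 0.09161 M.
Kb = Kw/Ka = 1.0e-14 / 1.0 x 10^-10 = 0.000100.
[OH^-] = sqrt(Kb x [C6H5O-]) = sqrt(0.000100 x 0.09161) = 0.00303 M.
pOH = 2.52, so pH = 14.00 - 2.52 = 11.48.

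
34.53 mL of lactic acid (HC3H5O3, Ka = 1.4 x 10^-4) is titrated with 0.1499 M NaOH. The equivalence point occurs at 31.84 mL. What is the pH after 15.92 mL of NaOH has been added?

15.92 mL is exactly half the equivalence volume (31.84/2), i.e. the half-equivalence point.
There, n(HA) = n(A^-), so pH = pKa = -log(1.4 x 10^-4) = 3.85.

3.85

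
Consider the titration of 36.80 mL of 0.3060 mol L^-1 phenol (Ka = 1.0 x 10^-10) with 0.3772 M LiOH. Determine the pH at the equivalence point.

n(C6H5OH) = 0.3060 x 0.03680 = 0.01126 mol; V(LiOH) at equivalence = 0.01126/0.3772 = 0.02985 L.
At equivalence all the acid is converted to C6H5O-; total volume = 0.03680 + 0.02985 = 0.06665 L, so [C6H5O-] = 0.01126/0.06665 = 0.1689 M.
Kb = Kw/Ka = 1.0e-14 / 1.0 x 10^-10 = 0.000100.
[OH^-] = sqrt(Kb x [C6H5O-]) = sqrt(0.000100 x 0.1689) = 0.00411 M.
pOH = 2.39, so pH = 14.00 - 2.39 = 11.61.

11.61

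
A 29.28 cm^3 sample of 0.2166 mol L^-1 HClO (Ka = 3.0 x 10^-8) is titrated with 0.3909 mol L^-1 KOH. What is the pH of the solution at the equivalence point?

10.33

n(HClO) = 0.2166 x 0.02928 = 0.006342 mol; V(KOH) at equivalence = 0.006342/0.3909 = 0.01622 L.
At equivalence all the acid is converted to ClO-; total volume = 0.02928 + 0.01622 = 0.04550 L, so [ClO-] = 0.006342/0.04550 = 0.1394 M.
Kb = Kw/Ka = 1.0e-14 / 3.0 x 10^-8 = 3.33e-7.
[OH^-] = sqrt(Kb x [ClO-]) = sqrt(3.33e-7 x 0.1394) = 0.000216 M.
pOH = 3.67, so pH = 14.00 - 3.67 = 10.33.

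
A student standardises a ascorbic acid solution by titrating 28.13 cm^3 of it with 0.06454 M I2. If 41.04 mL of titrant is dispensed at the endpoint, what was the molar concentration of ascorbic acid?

n(I2) = 0.06454 x 0.04104 = 0.002649 mol.
From the balanced equation, 1 mol I2 reacts with 1 mol ascorbic acid, so n(ascorbic acid) = 0.002649 x 1/1 = 0.002649 mol.
[ascorbic acid] = 0.002649 / 0.02813 L = 0.0942 M.

0.0942 M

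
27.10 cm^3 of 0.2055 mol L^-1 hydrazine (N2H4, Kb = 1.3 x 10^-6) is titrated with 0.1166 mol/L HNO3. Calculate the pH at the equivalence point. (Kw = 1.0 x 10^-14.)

4.62

n(N2H4) = 0.2055 x 0.02710 = 0.005569 mol; V(HNO3) at equivalence = 0.005569/0.1166 = 0.04776 L.
At equivalence the base is fully converted to N2H5+; total volume = 0.07486 L, so [N2H5+] = 0.005569/0.07486 = 0.07439 M.
Ka(N2H5+) = Kw/Kb = 1.0e-14 / 1.3 x 10^-6 = 7.69e-9.
[H^+] = sqrt(Ka x [N2H5+]) = sqrt(7.69e-9 x 0.07439) = 2.39e-5 M.
pH = -log(2.39e-5) = 4.62.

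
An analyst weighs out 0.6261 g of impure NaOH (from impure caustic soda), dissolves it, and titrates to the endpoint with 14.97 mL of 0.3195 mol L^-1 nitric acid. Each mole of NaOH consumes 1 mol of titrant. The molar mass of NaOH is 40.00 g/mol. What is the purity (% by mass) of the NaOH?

30.6%

n(HNO3) = 0.3195 x 0.01497 = 0.004783 mol.
n(NaOH) = 0.004783 / 1 = 0.004783 mol.
mass of NaOH = 0.004783 x 40.00 = 0.1913 g.
% purity = 0.1913 / 0.6261 x 100 = 30.6%.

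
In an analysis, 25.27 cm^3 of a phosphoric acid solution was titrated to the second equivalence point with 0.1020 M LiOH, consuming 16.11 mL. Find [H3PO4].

n(LiOH) = 0.1020 x 0.01611 = 0.001643 mol.
At the second equivalence point, 2 mol OH^- react per mol H3PO4, so n(H3PO4) = 0.001643 / 2 = 0.0008216 mol.
[H3PO4] = 0.0008216 / 0.02527 L = 0.0325 M.

0.0325 M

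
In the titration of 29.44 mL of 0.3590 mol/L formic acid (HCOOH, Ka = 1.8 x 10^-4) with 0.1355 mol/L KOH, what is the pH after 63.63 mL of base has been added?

Initial n(HCOOH) = 0.3590 x 0.02944 = 0.01057 mol.
n(KOH) added = 0.1355 x 0.06363 = 0.008622 mol, converting that many moles of HCOOH to HCOO-.
Remaining n(HCOOH) = 0.001947 mol; n(HCOO-) = 0.008622 mol.
By Henderson-Hasselbalch, pH = pKa + log([A^-]/[HA]) = 3.74 + log(0.008622/0.001947) = 3.74 + (+0.65) = 4.39.

4.39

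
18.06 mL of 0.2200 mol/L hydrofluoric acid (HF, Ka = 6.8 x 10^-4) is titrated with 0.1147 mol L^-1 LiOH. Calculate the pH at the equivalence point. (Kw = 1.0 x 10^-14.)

n(HF) = 0.2200 x 0.01806 = 0.003973 mol; V(LiOH) at equivalence = 0.003973/0.1147 = 0.03464 L.
At equivalence all the acid is converted to F-; total volume = 0.01806 + 0.03464 = 0.05270 L, so [F-] = 0.003973/0.05270 = 0.07539 M.
Kb = Kw/Ka = 1.0e-14 / 6.8 x 10^-4 = 1.47e-11.
[OH^-] = sqrt(Kb x [F-]) = sqrt(1.47e-11 x 0.07539) = 1.05e-6 M.
pOH = 5.98, so pH = 14.00 - 5.98 = 8.02.

8.02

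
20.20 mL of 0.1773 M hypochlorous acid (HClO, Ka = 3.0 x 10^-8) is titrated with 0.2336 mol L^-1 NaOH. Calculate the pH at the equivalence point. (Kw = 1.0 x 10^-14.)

10.26

n(HClO) = 0.1773 x 0.02020 = 0.003581 mol; V(NaOH) at equivalence = 0.003581/0.2336 = 0.01533 L.
At equivalence all the acid is converted to ClO-; total volume = 0.02020 + 0.01533 = 0.03553 L, so [ClO-] = 0.003581/0.03553 = 0.1008 M.
Kb = Kw/Ka = 1.0e-14 / 3.0 x 10^-8 = 3.33e-7.
[OH^-] = sqrt(Kb x [ClO-]) = sqrt(3.33e-7 x 0.1008) = 0.000183 M.
pOH = 3.74, so pH = 14.00 - 3.74 = 10.26.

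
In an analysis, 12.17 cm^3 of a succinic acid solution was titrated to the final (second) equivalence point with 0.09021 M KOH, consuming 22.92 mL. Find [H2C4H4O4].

n(KOH) = 0.09021 x 0.02292 = 0.002068 mol.
At the final (second) equivalence point, 2 mol OH^- react per mol H2C4H4O4, so n(H2C4H4O4) = 0.002068 / 2 = 0.001034 mol.
[H2C4H4O4] = 0.001034 / 0.01217 L = 0.0849 M.

0.0849 M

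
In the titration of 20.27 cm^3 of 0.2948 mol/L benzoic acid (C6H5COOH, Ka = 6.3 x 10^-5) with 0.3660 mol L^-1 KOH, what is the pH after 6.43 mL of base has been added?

Initial n(C6H5COOH) = 0.2948 x 0.02027 = 0.005976 mol.
n(KOH) added = 0.3660 x 0.006430 = 0.002353 mol, converting that many moles of C6H5COOH to C6H5COO-.
Remaining n(C6H5COOH) = 0.003622 mol; n(C6H5COO-) = 0.002353 mol.
By Henderson-Hasselbalch, pH = pKa + log([A^-]/[HA]) = 4.20 + log(0.002353/0.003622) = 4.20 + (-0.19) = 4.01.

4.01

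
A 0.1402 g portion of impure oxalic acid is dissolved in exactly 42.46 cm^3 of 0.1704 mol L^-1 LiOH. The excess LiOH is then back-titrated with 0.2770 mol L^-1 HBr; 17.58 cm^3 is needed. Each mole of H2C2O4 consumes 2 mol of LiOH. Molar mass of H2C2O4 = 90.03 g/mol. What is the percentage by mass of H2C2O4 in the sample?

76.0%

Total n(LiOH) added = 0.1704 x 0.04246 = 0.007235 mol.
n(HBr) used = 0.2770 x 0.01758 = 0.004870 mol, which equals the excess n(LiOH).
So n(LiOH) consumed by the sample = 0.007235 - 0.004870 = 0.002366 mol.
n(H2C2O4) = 0.002366 / 2 = 0.001183 mol.
mass H2C2O4 = 0.001183 x 90.03 = 0.1065 g, so %H2C2O4 = 0.1065/0.1402 x 100 = 76.0%.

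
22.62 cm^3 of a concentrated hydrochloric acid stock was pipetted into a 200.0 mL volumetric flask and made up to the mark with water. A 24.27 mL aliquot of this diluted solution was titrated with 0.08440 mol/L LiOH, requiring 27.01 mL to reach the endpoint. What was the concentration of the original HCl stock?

0.830 M

n(LiOH) = 0.08440 x 0.02701 = 0.002280 mol.
n(HCl) in the aliquot = 0.002280 mol.
[diluted HCl] = 0.002280 / 0.02427 = 0.09393 M.
Dilution factor = 200.0/22.62 = 8.842, so [stock] = 0.09393 x 8.842 = 0.830 M.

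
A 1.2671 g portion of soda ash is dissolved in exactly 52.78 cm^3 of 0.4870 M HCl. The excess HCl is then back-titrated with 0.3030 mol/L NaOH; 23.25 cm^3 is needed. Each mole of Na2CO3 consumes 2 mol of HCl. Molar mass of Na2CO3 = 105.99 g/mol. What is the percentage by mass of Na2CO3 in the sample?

78.0%

Total n(HCl) added = 0.4870 x 0.05278 = 0.02570 mol.
n(NaOH) used = 0.3030 x 0.02325 = 0.007045 mol, which equals the excess n(HCl).
So n(HCl) consumed by the sample = 0.02570 - 0.007045 = 0.01866 mol.
n(Na2CO3) = 0.01866 / 2 = 0.009330 mol.
mass Na2CO3 = 0.009330 x 105.99 = 0.9888 g, so %Na2CO3 = 0.9888/1.2671 x 100 = 78.0%.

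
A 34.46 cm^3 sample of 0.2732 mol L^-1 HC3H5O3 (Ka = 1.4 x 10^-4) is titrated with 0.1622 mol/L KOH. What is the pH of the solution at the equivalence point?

8.43

n(HC3H5O3) = 0.2732 x 0.03446 = 0.009414 mol; V(KOH) at equivalence = 0.009414/0.1622 = 0.05804 L.
At equivalence all the acid is converted to C3H5O3-; total volume = 0.03446 + 0.05804 = 0.09250 L, so [C3H5O3-] = 0.009414/0.09250 = 0.1018 M.
Kb = Kw/Ka = 1.0e-14 / 1.4 x 10^-4 = 7.14e-11.
[OH^-] = sqrt(Kb x [C3H5O3-]) = sqrt(7.14e-11 x 0.1018) = 2.70e-6 M.
pOH = 5.57, so pH = 14.00 - 5.57 = 8.43.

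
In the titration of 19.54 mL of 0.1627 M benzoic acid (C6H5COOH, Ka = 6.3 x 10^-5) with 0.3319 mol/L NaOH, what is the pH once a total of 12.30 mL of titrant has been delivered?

n(acid) = 0.1627 x 0.01954 = 0.003179 mol; n(NaOH) added = 0.3319 x 0.01230 = 0.004082 mol.
Base is in excess by 0.004082 - 0.003179 = 0.0009032 mol in a total volume of 0.03184 L.
[OH^-] = 0.0009032/0.03184 = 0.02837 M, so pOH = 1.55 and pH = 14.00 - 1.55 = 12.45.

12.45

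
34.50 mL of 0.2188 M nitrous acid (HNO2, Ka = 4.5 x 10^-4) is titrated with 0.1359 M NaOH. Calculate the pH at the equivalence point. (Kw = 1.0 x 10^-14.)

8.14

n(HNO2) = 0.2188 x 0.03450 = 0.007549 mol; V(NaOH) at equivalence = 0.007549/0.1359 = 0.05555 L.
At equivalence all the acid is converted to NO2-; total volume = 0.03450 + 0.05555 = 0.09005 L, so [NO2-] = 0.007549/0.09005 = 0.08383 M.
Kb = Kw/Ka = 1.0e-14 / 4.5 x 10^-4 = 2.22e-11.
[OH^-] = sqrt(Kb x [NO2-]) = sqrt(2.22e-11 x 0.08383) = 1.36e-6 M.
pOH = 5.86, so pH = 14.00 - 5.86 = 8.14.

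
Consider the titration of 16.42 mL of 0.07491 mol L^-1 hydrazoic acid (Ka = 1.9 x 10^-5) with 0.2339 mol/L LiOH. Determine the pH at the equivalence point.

8.74

n(HN3) = 0.07491 x 0.01642 = 0.001230 mol; V(LiOH) at equivalence = 0.001230/0.2339 = 0.005259 L.
At equivalence all the acid is converted to N3-; total volume = 0.01642 + 0.005259 = 0.02168 L, so [N3-] = 0.001230/0.02168 = 0.05674 M.
Kb = Kw/Ka = 1.0e-14 / 1.9 x 10^-5 = 5.26e-10.
[OH^-] = sqrt(Kb x [N3-]) = sqrt(5.26e-10 x 0.05674) = 5.46e-6 M.
pOH = 5.26, so pH = 14.00 - 5.26 = 8.74.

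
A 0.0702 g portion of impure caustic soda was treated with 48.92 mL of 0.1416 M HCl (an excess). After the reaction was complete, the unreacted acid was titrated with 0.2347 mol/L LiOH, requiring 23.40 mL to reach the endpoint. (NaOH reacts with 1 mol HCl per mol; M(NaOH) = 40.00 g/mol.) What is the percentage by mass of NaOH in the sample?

81.8%

Total n(HCl) added = 0.1416 x 0.04892 = 0.006927 mol.
n(LiOH) used = 0.2347 x 0.02340 = 0.005492 mol, which equals the excess n(HCl).
So n(HCl) consumed by the sample = 0.006927 - 0.005492 = 0.001435 mol.
n(NaOH) = 0.001435 / 1 = 0.001435 mol.
mass NaOH = 0.001435 x 40.00 = 0.05740 g, so %NaOH = 0.05740/0.0702 x 100 = 81.8%.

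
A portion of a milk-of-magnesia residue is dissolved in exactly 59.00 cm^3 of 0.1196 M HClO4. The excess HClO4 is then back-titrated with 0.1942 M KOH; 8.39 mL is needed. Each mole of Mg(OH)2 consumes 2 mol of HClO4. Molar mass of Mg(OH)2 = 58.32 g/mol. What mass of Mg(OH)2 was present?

Total n(HClO4) added = 0.1196 x 0.05900 = 0.007056 mol.
n(KOH) used = 0.1942 x 0.008390 = 0.001629 mol, which equals the excess n(HClO4).
So n(HClO4) consumed by the sample = 0.007056 - 0.001629 = 0.005427 mol.
n(Mg(OH)2) = 0.005427 / 2 = 0.002714 mol.
mass = 0.002714 mol x 58.32 g/mol = 0.158 g.

0.158 g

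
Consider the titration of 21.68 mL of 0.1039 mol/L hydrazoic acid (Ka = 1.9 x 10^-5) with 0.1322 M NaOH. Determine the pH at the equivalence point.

n(HN3) = 0.1039 x 0.02168 = 0.002253 mol; V(NaOH) at equivalence = 0.002253/0.1322 = 0.01704 L.
At equivalence all the acid is converted to N3-; total volume = 0.02168 + 0.01704 = 0.03872 L, so [N3-] = 0.002253/0.03872 = 0.05818 M.
Kb = Kw/Ka = 1.0e-14 / 1.9 x 10^-5 = 5.26e-10.
[OH^-] = sqrt(Kb x [N3-]) = sqrt(5.26e-10 x 0.05818) = 5.53e-6 M.
pOH = 5.26, so pH = 14.00 - 5.26 = 8.74.

8.74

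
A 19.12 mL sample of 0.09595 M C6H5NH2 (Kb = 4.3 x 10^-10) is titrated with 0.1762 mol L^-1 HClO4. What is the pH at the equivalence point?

2.92

n(C6H5NH2) = 0.09595 x 0.01912 = 0.001835 mol; V(HClO4) at equivalence = 0.001835/0.1762 = 0.01041 L.
At equivalence the base is fully converted to C6H5NH3+; total volume = 0.02953 L, so [C6H5NH3+] = 0.001835/0.02953 = 0.06212 M.
Ka(C6H5NH3+) = Kw/Kb = 1.0e-14 / 4.3 x 10^-10 = 2.33e-5.
[H^+] = sqrt(Ka x [C6H5NH3+]) = sqrt(2.33e-5 x 0.06212) = 0.00120 M.
pH = -log(0.00120) = 2.92.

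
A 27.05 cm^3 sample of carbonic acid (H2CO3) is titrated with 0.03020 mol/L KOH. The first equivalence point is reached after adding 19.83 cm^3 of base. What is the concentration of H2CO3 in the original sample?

0.0221 M

n(KOH) = 0.03020 x 0.01983 = 0.0005989 mol.
At the first equivalence point, 1 mol OH^- react per mol H2CO3, so n(H2CO3) = 0.0005989 / 1 = 0.0005989 mol.
[H2CO3] = 0.0005989 / 0.02705 L = 0.0221 M.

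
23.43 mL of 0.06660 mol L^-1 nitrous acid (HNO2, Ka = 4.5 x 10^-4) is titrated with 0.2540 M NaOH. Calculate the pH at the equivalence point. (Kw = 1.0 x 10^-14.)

8.03

n(HNO2) = 0.06660 x 0.02343 = 0.001560 mol; V(NaOH) at equivalence = 0.001560/0.2540 = 0.006143 L.
At equivalence all the acid is converted to NO2-; total volume = 0.02343 + 0.006143 = 0.02957 L, so [NO2-] = 0.001560/0.02957 = 0.05276 M.
Kb = Kw/Ka = 1.0e-14 / 4.5 x 10^-4 = 2.22e-11.
[OH^-] = sqrt(Kb x [NO2-]) = sqrt(2.22e-11 x 0.05276) = 1.08e-6 M.
pOH = 5.97, so pH = 14.00 - 5.97 = 8.03.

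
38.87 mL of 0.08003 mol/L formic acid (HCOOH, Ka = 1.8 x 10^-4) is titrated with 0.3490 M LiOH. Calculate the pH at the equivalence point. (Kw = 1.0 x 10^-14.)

n(HCOOH) = 0.08003 x 0.03887 = 0.003111 mol; V(LiOH) at equivalence = 0.003111/0.3490 = 0.008913 L.
At equivalence all the acid is converted to HCOO-; total volume = 0.03887 + 0.008913 = 0.04778 L, so [HCOO-] = 0.003111/0.04778 = 0.06510 M.
Kb = Kw/Ka = 1.0e-14 / 1.8 x 10^-4 = 5.56e-11.
[OH^-] = sqrt(Kb x [HCOO-]) = sqrt(5.56e-11 x 0.06510) = 1.90e-6 M.
pOH = 5.72, so pH = 14.00 - 5.72 = 8.28.

8.28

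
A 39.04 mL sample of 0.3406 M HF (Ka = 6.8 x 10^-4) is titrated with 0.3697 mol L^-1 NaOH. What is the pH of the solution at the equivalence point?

8.21

n(HF) = 0.3406 x 0.03904 = 0.01330 mol; V(NaOH) at equivalence = 0.01330/0.3697 = 0.03597 L.
At equivalence all the acid is converted to F-; total volume = 0.03904 + 0.03597 = 0.07501 L, so [F-] = 0.01330/0.07501 = 0.1773 M.
Kb = Kw/Ka = 1.0e-14 / 6.8 x 10^-4 = 1.47e-11.
[OH^-] = sqrt(Kb x [F-]) = sqrt(1.47e-11 x 0.1773) = 1.61e-6 M.
pOH = 5.79, so pH = 14.00 - 5.79 = 8.21.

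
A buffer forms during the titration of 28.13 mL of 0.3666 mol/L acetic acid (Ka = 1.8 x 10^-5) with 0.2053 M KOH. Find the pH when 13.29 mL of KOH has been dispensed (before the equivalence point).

4.30

Initial n(CH3COOH) = 0.3666 x 0.02813 = 0.01031 mol.
n(KOH) added = 0.2053 x 0.01329 = 0.002728 mol, converting that many moles of CH3COOH to CH3COO-.
Remaining n(CH3COOH) = 0.007584 mol; n(CH3COO-) = 0.002728 mol.
By Henderson-Hasselbalch, pH = pKa + log([A^-]/[HA]) = 4.74 + log(0.002728/0.007584) = 4.74 + (-0.44) = 4.30.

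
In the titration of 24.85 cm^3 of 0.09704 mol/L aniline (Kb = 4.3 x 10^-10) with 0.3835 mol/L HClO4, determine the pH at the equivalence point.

n(C6H5NH2) = 0.09704 x 0.02485 = 0.002411 mol; V(HClO4) at equivalence = 0.002411/0.3835 = 0.006288 L.
At equivalence the base is fully converted to C6H5NH3+; total volume = 0.03114 L, so [C6H5NH3+] = 0.002411/0.03114 = 0.07744 M.
Ka(C6H5NH3+) = Kw/Kb = 1.0e-14 / 4.3 x 10^-10 = 2.33e-5.
[H^+] = sqrt(Ka x [C6H5NH3+]) = sqrt(2.33e-5 x 0.07744) = 0.00134 M.
pH = -log(0.00134) = 2.87.

2.87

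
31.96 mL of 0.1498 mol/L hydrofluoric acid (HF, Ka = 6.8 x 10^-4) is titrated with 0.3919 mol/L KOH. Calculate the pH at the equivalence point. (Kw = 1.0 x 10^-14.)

n(HF) = 0.1498 x 0.03196 = 0.004788 mol; V(KOH) at equivalence = 0.004788/0.3919 = 0.01222 L.
At equivalence all the acid is converted to F-; total volume = 0.03196 + 0.01222 = 0.04418 L, so [F-] = 0.004788/0.04418 = 0.1084 M.
Kb = Kw/Ka = 1.0e-14 / 6.8 x 10^-4 = 1.47e-11.
[OH^-] = sqrt(Kb x [F-]) = sqrt(1.47e-11 x 0.1084) = 1.26e-6 M.
pOH = 5.90, so pH = 14.00 - 5.90 = 8.10.

8.10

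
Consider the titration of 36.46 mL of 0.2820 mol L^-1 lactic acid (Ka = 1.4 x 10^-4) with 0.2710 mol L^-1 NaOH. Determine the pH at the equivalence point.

n(HC3H5O3) = 0.2820 x 0.03646 = 0.01028 mol; V(NaOH) at equivalence = 0.01028/0.2710 = 0.03794 L.
At equivalence all the acid is converted to C3H5O3-; total volume = 0.03646 + 0.03794 = 0.07440 L, so [C3H5O3-] = 0.01028/0.07440 = 0.1382 M.
Kb = Kw/Ka = 1.0e-14 / 1.4 x 10^-4 = 7.14e-11.
[OH^-] = sqrt(Kb x [C3H5O3-]) = sqrt(7.14e-11 x 0.1382) = 3.14e-6 M.
pOH = 5.50, so pH = 14.00 - 5.50 = 8.50.

8.50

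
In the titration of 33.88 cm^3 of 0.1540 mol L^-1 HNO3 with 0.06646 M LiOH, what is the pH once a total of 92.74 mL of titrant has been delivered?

11.87

n(acid) = 0.1540 x 0.03388 = 0.005218 mol; n(LiOH) added = 0.06646 x 0.09274 = 0.006164 mol.
Base is in excess by 0.006164 - 0.005218 = 0.0009460 mol in a total volume of 0.1266 L.
[OH^-] = 0.0009460/0.1266 = 0.007471 M, so pOH = 2.13 and pH = 14.00 - 2.13 = 11.87.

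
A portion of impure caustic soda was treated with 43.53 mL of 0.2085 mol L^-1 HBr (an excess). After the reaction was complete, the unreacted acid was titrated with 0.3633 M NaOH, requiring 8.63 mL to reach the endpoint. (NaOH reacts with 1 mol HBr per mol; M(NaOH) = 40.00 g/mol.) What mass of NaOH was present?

0.238 g

Total n(HBr) added = 0.2085 x 0.04353 = 0.009076 mol.
n(NaOH) used = 0.3633 x 0.008630 = 0.003135 mol, which equals the excess n(HBr).
So n(HBr) consumed by the sample = 0.009076 - 0.003135 = 0.005941 mol.
n(NaOH) = 0.005941 / 1 = 0.005941 mol.
mass = 0.005941 mol x 40.00 g/mol = 0.238 g.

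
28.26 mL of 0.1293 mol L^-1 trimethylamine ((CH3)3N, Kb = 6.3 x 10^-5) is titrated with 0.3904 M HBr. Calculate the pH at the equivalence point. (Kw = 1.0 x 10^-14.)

5.41

n((CH3)3N) = 0.1293 x 0.02826 = 0.003654 mol; V(HBr) at equivalence = 0.003654/0.3904 = 0.009360 L.
At equivalence the base is fully converted to (CH3)3NH+; total volume = 0.03762 L, so [(CH3)3NH+] = 0.003654/0.03762 = 0.09713 M.
Ka((CH3)3NH+) = Kw/Kb = 1.0e-14 / 6.3 x 10^-5 = 1.59e-10.
[H^+] = sqrt(Ka x [(CH3)3NH+]) = sqrt(1.59e-10 x 0.09713) = 3.93e-6 M.
pH = -log(3.93e-6) = 5.41.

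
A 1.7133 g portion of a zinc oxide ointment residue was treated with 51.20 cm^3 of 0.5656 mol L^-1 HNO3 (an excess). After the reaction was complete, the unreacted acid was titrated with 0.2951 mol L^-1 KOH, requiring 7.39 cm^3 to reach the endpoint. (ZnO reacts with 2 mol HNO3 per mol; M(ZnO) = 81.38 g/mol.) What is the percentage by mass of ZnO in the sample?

Total n(HNO3) added = 0.5656 x 0.05120 = 0.02896 mol.
n(KOH) used = 0.2951 x 0.007390 = 0.002181 mol, which equals the excess n(HNO3).
So n(HNO3) consumed by the sample = 0.02896 - 0.002181 = 0.02678 mol.
n(ZnO) = 0.02678 / 2 = 0.01339 mol.
mass ZnO = 0.01339 x 81.38 = 1.090 g, so %ZnO = 1.090/1.7133 x 100 = 63.6%.

63.6%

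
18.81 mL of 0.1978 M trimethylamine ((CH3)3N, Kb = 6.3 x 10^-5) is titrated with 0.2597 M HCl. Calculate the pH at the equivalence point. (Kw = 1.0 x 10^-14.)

n((CH3)3N) = 0.1978 x 0.01881 = 0.003721 mol; V(HCl) at equivalence = 0.003721/0.2597 = 0.01433 L.
At equivalence the base is fully converted to (CH3)3NH+; total volume = 0.03314 L, so [(CH3)3NH+] = 0.003721/0.03314 = 0.1123 M.
Ka((CH3)3NH+) = Kw/Kb = 1.0e-14 / 6.3 x 10^-5 = 1.59e-10.
[H^+] = sqrt(Ka x [(CH3)3NH+]) = sqrt(1.59e-10 x 0.1123) = 4.22e-6 M.
pH = -log(4.22e-6) = 5.37.

5.37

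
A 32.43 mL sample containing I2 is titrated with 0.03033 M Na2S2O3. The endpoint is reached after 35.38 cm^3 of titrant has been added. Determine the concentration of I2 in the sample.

0.0165 M

n(Na2S2O3) = 0.03033 x 0.03538 = 0.001073 mol.
From the balanced equation, 2 mol Na2S2O3 reacts with 1 mol I2, so n(I2) = 0.001073 x 1/2 = 0.0005365 mol.
[I2] = 0.0005365 / 0.03243 L = 0.0165 M.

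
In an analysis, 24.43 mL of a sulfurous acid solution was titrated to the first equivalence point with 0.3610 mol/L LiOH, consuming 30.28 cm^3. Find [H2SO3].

0.447 M

n(LiOH) = 0.3610 x 0.03028 = 0.01093 mol.
At the first equivalence point, 1 mol OH^- react per mol H2SO3, so n(H2SO3) = 0.01093 / 1 = 0.01093 mol.
[H2SO3] = 0.01093 / 0.02443 L = 0.447 M.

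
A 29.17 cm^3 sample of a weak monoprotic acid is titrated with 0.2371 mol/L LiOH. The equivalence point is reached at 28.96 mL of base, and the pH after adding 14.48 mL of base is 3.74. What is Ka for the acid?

14.48 mL is half of the equivalence volume, so this is the half-equivalence point where [HA] = [A^-].
At half-equivalence pH = pKa, so pKa = 3.74.
Ka = 10^(-3.74) = 1.8 x 10^-4.

1.8 x 10^-4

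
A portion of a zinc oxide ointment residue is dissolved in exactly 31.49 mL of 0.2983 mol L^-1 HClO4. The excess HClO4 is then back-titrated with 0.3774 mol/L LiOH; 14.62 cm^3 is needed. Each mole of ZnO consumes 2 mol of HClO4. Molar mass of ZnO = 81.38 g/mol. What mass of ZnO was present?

Total n(HClO4) added = 0.2983 x 0.03149 = 0.009393 mol.
n(LiOH) used = 0.3774 x 0.01462 = 0.005518 mol, which equals the excess n(HClO4).
So n(HClO4) consumed by the sample = 0.009393 - 0.005518 = 0.003876 mol.
n(ZnO) = 0.003876 / 2 = 0.001938 mol.
mass = 0.001938 mol x 81.38 g/mol = 0.158 g.

0.158 g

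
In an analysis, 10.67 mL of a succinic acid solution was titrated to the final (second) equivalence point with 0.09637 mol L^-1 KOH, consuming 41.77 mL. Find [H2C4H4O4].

0.189 M

n(KOH) = 0.09637 x 0.04177 = 0.004025 mol.
At the final (second) equivalence point, 2 mol OH^- react per mol H2C4H4O4, so n(H2C4H4O4) = 0.004025 / 2 = 0.002013 mol.
[H2C4H4O4] = 0.002013 / 0.01067 L = 0.189 M.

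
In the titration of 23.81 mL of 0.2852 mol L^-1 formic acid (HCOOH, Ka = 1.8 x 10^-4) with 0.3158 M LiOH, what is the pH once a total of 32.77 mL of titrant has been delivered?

n(acid) = 0.2852 x 0.02381 = 0.006791 mol; n(LiOH) added = 0.3158 x 0.03277 = 0.01035 mol.
Base is in excess by 0.01035 - 0.006791 = 0.003558 mol in a total volume of 0.05658 L.
[OH^-] = 0.003558/0.05658 = 0.06289 M, so pOH = 1.20 and pH = 14.00 - 1.20 = 12.80.

12.80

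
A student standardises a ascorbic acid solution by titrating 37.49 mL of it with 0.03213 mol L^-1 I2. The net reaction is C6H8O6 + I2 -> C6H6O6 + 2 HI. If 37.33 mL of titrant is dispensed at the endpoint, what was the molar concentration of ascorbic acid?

0.0320 M

n(I2) = 0.03213 x 0.03733 = 0.001199 mol.
From the balanced equation, 1 mol I2 reacts with 1 mol ascorbic acid, so n(ascorbic acid) = 0.001199 x 1/1 = 0.001199 mol.
[ascorbic acid] = 0.001199 / 0.03749 L = 0.0320 M.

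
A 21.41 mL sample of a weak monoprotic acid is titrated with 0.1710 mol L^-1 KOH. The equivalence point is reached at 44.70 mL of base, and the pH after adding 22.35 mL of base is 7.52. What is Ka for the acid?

3.0 x 10^-8

22.35 mL is half of the equivalence volume, so this is the half-equivalence point where [HA] = [A^-].
At half-equivalence pH = pKa, so pKa = 7.52.
Ka = 10^(-7.52) = 3.0 x 10^-8.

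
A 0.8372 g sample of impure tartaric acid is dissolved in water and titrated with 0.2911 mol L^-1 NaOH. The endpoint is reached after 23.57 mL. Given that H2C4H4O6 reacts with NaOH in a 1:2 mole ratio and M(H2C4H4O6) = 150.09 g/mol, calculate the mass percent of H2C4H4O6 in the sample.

n(NaOH) = 0.2911 x 0.02357 = 0.006861 mol.
n(H2C4H4O6) = 0.006861 / 2 = 0.003431 mol.
mass of H2C4H4O6 = 0.003431 x 150.09 = 0.5149 g.
% purity = 0.5149 / 0.8372 x 100 = 61.5%.

61.5%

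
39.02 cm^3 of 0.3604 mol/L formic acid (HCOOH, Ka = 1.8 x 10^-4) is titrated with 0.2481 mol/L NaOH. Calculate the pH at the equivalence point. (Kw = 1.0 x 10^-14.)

n(HCOOH) = 0.3604 x 0.03902 = 0.01406 mol; V(NaOH) at equivalence = 0.01406/0.2481 = 0.05668 L.
At equivalence all the acid is converted to HCOO-; total volume = 0.03902 + 0.05668 = 0.09570 L, so [HCOO-] = 0.01406/0.09570 = 0.1469 M.
Kb = Kw/Ka = 1.0e-14 / 1.8 x 10^-4 = 5.56e-11.
[OH^-] = sqrt(Kb x [HCOO-]) = sqrt(5.56e-11 x 0.1469) = 2.86e-6 M.
pOH = 5.54, so pH = 14.00 - 5.54 = 8.46.

8.46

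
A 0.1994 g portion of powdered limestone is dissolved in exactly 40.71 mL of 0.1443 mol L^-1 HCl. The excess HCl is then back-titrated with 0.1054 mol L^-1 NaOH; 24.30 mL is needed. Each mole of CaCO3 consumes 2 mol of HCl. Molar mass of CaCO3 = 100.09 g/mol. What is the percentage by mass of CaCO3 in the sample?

Total n(HCl) added = 0.1443 x 0.04071 = 0.005874 mol.
n(NaOH) used = 0.1054 x 0.02430 = 0.002561 mol, which equals the excess n(HCl).
So n(HCl) consumed by the sample = 0.005874 - 0.002561 = 0.003313 mol.
n(CaCO3) = 0.003313 / 2 = 0.001657 mol.
mass CaCO3 = 0.001657 x 100.09 = 0.1658 g, so %CaCO3 = 0.1658/0.1994 x 100 = 83.2%.

83.2%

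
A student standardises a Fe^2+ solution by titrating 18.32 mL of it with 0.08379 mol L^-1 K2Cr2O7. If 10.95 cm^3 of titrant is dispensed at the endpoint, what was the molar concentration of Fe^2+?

n(K2Cr2O7) = 0.08379 x 0.01095 = 0.0009175 mol.
From the balanced equation, 1 mol K2Cr2O7 reacts with 6 mol Fe^2+, so n(Fe^2+) = 0.0009175 x 6/1 = 0.005505 mol.
[Fe^2+] = 0.005505 / 0.01832 L = 0.300 M.

0.300 M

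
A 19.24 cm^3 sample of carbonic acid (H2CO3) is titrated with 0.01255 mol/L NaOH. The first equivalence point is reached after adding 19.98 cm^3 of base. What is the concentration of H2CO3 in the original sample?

n(NaOH) = 0.01255 x 0.01998 = 0.0002507 mol.
At the first equivalence point, 1 mol OH^- react per mol H2CO3, so n(H2CO3) = 0.0002507 / 1 = 0.0002507 mol.
[H2CO3] = 0.0002507 / 0.01924 L = 0.0130 M.

0.0130 M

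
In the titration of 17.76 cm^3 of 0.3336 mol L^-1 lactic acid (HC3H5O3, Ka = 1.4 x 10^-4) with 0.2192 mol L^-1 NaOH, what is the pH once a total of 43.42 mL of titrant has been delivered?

n(acid) = 0.3336 x 0.01776 = 0.005925 mol; n(NaOH) added = 0.2192 x 0.04342 = 0.009518 mol.
Base is in excess by 0.009518 - 0.005925 = 0.003593 mol in a total volume of 0.06118 L.
[OH^-] = 0.003593/0.06118 = 0.05873 M, so pOH = 1.23 and pH = 14.00 - 1.23 = 12.77.

12.77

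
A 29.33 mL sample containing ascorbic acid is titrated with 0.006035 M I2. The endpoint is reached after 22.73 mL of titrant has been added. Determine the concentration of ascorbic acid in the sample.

n(I2) = 0.006035 x 0.02273 = 0.0001372 mol.
From the balanced equation, 1 mol I2 reacts with 1 mol ascorbic acid, so n(ascorbic acid) = 0.0001372 x 1/1 = 0.0001372 mol.
[ascorbic acid] = 0.0001372 / 0.02933 L = 0.00468 M.

0.00468 M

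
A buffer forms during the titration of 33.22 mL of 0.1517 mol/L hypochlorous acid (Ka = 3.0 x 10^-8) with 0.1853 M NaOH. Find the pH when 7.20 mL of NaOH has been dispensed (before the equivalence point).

Initial n(HClO) = 0.1517 x 0.03322 = 0.005039 mol.
n(NaOH) added = 0.1853 x 0.007200 = 0.001334 mol, converting that many moles of HClO to ClO-.
Remaining n(HClO) = 0.003705 mol; n(ClO-) = 0.001334 mol.
By Henderson-Hasselbalch, pH = pKa + log([A^-]/[HA]) = 7.52 + log(0.001334/0.003705) = 7.52 + (-0.44) = 7.08.

7.08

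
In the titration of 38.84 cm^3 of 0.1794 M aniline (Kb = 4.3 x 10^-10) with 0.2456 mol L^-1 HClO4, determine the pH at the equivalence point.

n(C6H5NH2) = 0.1794 x 0.03884 = 0.006968 mol; V(HClO4) at equivalence = 0.006968/0.2456 = 0.02837 L.
At equivalence the base is fully converted to C6H5NH3+; total volume = 0.06721 L, so [C6H5NH3+] = 0.006968/0.06721 = 0.1037 M.
Ka(C6H5NH3+) = Kw/Kb = 1.0e-14 / 4.3 x 10^-10 = 2.33e-5.
[H^+] = sqrt(Ka x [C6H5NH3+]) = sqrt(2.33e-5 x 0.1037) = 0.00155 M.
pH = -log(0.00155) = 2.81.

2.81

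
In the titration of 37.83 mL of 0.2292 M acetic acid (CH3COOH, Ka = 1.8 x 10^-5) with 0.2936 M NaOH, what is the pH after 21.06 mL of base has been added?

Initial n(CH3COOH) = 0.2292 x 0.03783 = 0.008671 mol.
n(NaOH) added = 0.2936 x 0.02106 = 0.006183 mol, converting that many moles of CH3COOH to CH3COO-.
Remaining n(CH3COOH) = 0.002487 mol; n(CH3COO-) = 0.006183 mol.
By Henderson-Hasselbalch, pH = pKa + log([A^-]/[HA]) = 4.74 + log(0.006183/0.002487) = 4.74 + (+0.40) = 5.14.

5.14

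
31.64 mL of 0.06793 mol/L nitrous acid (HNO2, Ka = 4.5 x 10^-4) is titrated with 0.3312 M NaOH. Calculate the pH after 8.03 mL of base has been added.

12.11

n(acid) = 0.06793 x 0.03164 = 0.002149 mol; n(NaOH) added = 0.3312 x 0.008030 = 0.002660 mol.
Base is in excess by 0.002660 - 0.002149 = 0.0005102 mol in a total volume of 0.03967 L.
[OH^-] = 0.0005102/0.03967 = 0.01286 M, so pOH = 1.89 and pH = 14.00 - 1.89 = 12.11.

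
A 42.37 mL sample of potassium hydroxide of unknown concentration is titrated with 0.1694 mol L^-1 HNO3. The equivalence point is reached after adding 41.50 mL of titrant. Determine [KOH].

0.166 M

n(HNO3) delivered = 0.1694 x 0.04150 = 0.007030 mol.
For a 1:1 reaction, n(KOH) = 0.007030 mol.
[KOH] = 0.007030 mol / 0.04237 L = 0.166 M.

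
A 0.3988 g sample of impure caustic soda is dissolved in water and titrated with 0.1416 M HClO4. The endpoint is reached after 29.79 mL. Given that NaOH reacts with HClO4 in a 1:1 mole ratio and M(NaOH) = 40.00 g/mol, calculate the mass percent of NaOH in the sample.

n(HClO4) = 0.1416 x 0.02979 = 0.004218 mol.
n(NaOH) = 0.004218 / 1 = 0.004218 mol.
mass of NaOH = 0.004218 x 40.00 = 0.1687 g.
% purity = 0.1687 / 0.3988 x 100 = 42.3%.

42.3%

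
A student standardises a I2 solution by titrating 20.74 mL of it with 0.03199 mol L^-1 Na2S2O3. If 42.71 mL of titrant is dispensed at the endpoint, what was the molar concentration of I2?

n(Na2S2O3) = 0.03199 x 0.04271 = 0.001366 mol.
From the balanced equation, 2 mol Na2S2O3 reacts with 1 mol I2, so n(I2) = 0.001366 x 1/2 = 0.0006831 mol.
[I2] = 0.0006831 / 0.02074 L = 0.0329 M.

0.0329 M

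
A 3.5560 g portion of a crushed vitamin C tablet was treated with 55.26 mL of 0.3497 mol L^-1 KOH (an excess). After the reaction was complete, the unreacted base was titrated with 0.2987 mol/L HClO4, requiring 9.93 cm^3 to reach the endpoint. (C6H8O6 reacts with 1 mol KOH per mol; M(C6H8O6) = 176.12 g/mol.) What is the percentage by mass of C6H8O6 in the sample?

Total n(KOH) added = 0.3497 x 0.05526 = 0.01932 mol.
n(HClO4) used = 0.2987 x 0.009930 = 0.002966 mol, which equals the excess n(KOH).
So n(KOH) consumed by the sample = 0.01932 - 0.002966 = 0.01636 mol.
n(C6H8O6) = 0.01636 / 1 = 0.01636 mol.
mass C6H8O6 = 0.01636 x 176.12 = 2.881 g, so %C6H8O6 = 2.881/3.5560 x 100 = 81.0%.

81.0%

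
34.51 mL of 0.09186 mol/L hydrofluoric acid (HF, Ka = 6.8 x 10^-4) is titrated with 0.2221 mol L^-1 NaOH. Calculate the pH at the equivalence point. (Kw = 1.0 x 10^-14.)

n(HF) = 0.09186 x 0.03451 = 0.003170 mol; V(NaOH) at equivalence = 0.003170/0.2221 = 0.01427 L.
At equivalence all the acid is converted to F-; total volume = 0.03451 + 0.01427 = 0.04878 L, so [F-] = 0.003170/0.04878 = 0.06498 M.
Kb = Kw/Ka = 1.0e-14 / 6.8 x 10^-4 = 1.47e-11.
[OH^-] = sqrt(Kb x [F-]) = sqrt(1.47e-11 x 0.06498) = 9.78e-7 M.
pOH = 6.01, so pH = 14.00 - 6.01 = 7.99.

7.99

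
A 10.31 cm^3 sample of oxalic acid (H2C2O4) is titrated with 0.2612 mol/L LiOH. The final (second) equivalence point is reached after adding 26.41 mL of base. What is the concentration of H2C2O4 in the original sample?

n(LiOH) = 0.2612 x 0.02641 = 0.006898 mol.
At the final (second) equivalence point, 2 mol OH^- react per mol H2C2O4, so n(H2C2O4) = 0.006898 / 2 = 0.003449 mol.
[H2C2O4] = 0.003449 / 0.01031 L = 0.335 M.

0.335 M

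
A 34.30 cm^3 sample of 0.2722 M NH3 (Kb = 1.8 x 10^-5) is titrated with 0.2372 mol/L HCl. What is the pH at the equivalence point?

n(NH3) = 0.2722 x 0.03430 = 0.009336 mol; V(HCl) at equivalence = 0.009336/0.2372 = 0.03936 L.
At equivalence the base is fully converted to NH4+; total volume = 0.07366 L, so [NH4+] = 0.009336/0.07366 = 0.1267 M.
Ka(NH4+) = Kw/Kb = 1.0e-14 / 1.8 x 10^-5 = 5.56e-10.
[H^+] = sqrt(Ka x [NH4+]) = sqrt(5.56e-10 x 0.1267) = 8.39e-6 M.
pH = -log(8.39e-6) = 5.08.

5.08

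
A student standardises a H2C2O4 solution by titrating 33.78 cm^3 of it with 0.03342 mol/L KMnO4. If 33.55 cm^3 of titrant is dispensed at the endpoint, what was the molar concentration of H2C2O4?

0.0830 M

n(KMnO4) = 0.03342 x 0.03355 = 0.001121 mol.
From the balanced equation, 2 mol KMnO4 reacts with 5 mol H2C2O4, so n(H2C2O4) = 0.001121 x 5/2 = 0.002803 mol.
[H2C2O4] = 0.002803 / 0.03378 L = 0.0830 M.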